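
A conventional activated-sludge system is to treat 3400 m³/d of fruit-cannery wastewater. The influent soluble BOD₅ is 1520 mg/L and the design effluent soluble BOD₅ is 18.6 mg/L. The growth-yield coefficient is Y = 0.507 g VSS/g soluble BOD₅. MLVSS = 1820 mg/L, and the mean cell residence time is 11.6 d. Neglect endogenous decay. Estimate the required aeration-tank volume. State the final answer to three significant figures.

Biomass mass balance (decay neglected): V·X = Y·Q·(S₀ − S)·θ_c, so V = 0.507 × 3400 × (1520 − 18.6) × 11.6 / 1820 = 16496 m³.

V ≈ 16500 m³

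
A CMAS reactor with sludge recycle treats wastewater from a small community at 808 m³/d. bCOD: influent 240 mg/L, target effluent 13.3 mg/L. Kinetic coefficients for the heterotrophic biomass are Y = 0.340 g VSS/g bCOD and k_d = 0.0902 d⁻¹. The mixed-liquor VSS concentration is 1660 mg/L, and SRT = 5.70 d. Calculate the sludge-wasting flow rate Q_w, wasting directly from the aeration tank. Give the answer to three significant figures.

Q_w ≈ 24.8 m³/d

Steady-state biomass mass balance: V·X·(1 + k_d·θ_c) = Y·Q·(S₀ − S)·θ_c, so V = 0.340 × 808 × (240 − 13.3) × 5.70 / [1660 × (1 + 0.0902 × 5.70)] = 3.55×10^5 / 2513 = 141.2 m³.
Wasting from the aeration tank: Q_w = V / θ_c = 141.2 / 5.70 = 24.78 m³/d.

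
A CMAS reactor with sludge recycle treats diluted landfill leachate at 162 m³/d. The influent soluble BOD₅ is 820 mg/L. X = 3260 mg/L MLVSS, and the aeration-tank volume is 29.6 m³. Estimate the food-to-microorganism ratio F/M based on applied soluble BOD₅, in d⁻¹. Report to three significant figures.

F/M ≈ 1.38 d⁻¹

F/M = Q·S₀ / (V·X) = 162 × 820 / (29.60 × 3260) = 1.377 g soluble BOD₅·(g VSS·d)⁻¹.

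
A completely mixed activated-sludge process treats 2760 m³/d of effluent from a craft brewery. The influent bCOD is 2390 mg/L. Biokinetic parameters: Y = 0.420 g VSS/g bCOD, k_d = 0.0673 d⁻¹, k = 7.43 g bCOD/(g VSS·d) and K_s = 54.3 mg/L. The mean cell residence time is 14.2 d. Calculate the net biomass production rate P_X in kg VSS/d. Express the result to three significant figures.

Effluent substrate depends only on kinetics and SRT: S = K_s(1 + k_d θ_c) / [θ_c(Yk − k_d) − 1] = 54.3 × (1 + 0.0673 × 14.2) / [14.2 × (0.420 × 7.43 − 0.0673) − 1] = 106.2 / 42.36 = 2.507 mg/L.
Observed yield with endogenous decay: Y_obs = Y / (1 + k_d·θ_c) = 0.420 / (1 + 0.0673 × 14.2) = 0.420 / 1.956 = 0.2148 g VSS/g bCOD.
ΔS = 2390 − 2.51 = 2387 mg/L, so the substrate removal rate is 2760 × 2387/1000 = 6589 kg bCOD/d.
Net biomass production P_X = Y_obs × Q·(S₀ − S) = 0.2148 × 6589 = 1415 kg VSS/d.

P_X ≈ 1420 kg VSS/d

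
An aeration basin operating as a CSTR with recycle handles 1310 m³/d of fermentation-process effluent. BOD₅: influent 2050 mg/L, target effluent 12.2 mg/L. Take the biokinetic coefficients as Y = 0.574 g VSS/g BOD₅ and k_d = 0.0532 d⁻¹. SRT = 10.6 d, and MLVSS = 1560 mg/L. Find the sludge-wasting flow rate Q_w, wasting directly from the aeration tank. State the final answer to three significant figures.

Rearranging the biomass balance for a CMAS with decay, V = Y·Q·ΔS·θ_c / [X·(1+k_d θ_c)] = 0.574 × 1310 × (2050 − 12.2) × 10.6 / [1560 × (1 + 0.0532 × 10.6)] = 1.62×10^7 / 2440 = 6658 m³.
With mixed-liquor wasting, θ_c = V/Q_w, so Q_w = V/θ_c = 6658/10.6 = 628.1 m³/d.

Q_w ≈ 628 m³/d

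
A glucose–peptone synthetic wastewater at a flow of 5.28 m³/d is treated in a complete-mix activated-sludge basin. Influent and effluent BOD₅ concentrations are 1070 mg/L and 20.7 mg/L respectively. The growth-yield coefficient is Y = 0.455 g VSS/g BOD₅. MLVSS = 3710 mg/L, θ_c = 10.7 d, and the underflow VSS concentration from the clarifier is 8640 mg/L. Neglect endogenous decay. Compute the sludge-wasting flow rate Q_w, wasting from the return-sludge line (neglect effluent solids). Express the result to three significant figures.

Q_w ≈ 0.292 m³/d

V·X = Y·Q·ΔS·θ_c gives V = 0.455 × 5.28 × (1070 − 20.7) × 10.7 / 3710 = 7.270 m³.
Q_w = (V·X)/(θ_c X_r) = 7.270 × 3710 / (10.7 × 8640) = 0.2918 m³/d.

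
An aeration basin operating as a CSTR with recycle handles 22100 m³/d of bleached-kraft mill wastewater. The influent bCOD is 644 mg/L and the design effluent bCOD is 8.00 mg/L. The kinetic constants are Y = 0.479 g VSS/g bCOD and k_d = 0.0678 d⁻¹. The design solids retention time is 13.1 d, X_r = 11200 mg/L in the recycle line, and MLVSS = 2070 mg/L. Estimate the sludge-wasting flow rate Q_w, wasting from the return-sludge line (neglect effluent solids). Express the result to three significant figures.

Q_w ≈ 318 m³/d

Steady-state biomass mass balance: V·X·(1 + k_d·θ_c) = Y·Q·(S₀ − S)·θ_c, so V = 0.479 × 22100 × (644 − 8.00) × 13.1 / [2070 × (1 + 0.0678 × 13.1)] = 8.82×10^7 / 3909 = 22565 m³.
θ_c = V·X/(Q_w·X_r) when wasting from the recycle, so Q_w = V·X/(θ_c·X_r) = 22565 × 2070 / (13.1 × 11200) = 318.4 m³/d.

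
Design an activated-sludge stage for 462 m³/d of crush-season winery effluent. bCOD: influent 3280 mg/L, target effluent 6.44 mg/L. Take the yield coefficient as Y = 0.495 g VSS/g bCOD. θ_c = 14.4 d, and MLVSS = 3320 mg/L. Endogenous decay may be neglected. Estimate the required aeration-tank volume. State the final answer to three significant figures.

V ≈ 3250 m³

With k_d = 0 the design equation reduces to V = Y Q (S₀−S) θ_c / X = 0.495 × 462 × (3280 − 6.44) × 14.4 / 3320 = 3247 m³.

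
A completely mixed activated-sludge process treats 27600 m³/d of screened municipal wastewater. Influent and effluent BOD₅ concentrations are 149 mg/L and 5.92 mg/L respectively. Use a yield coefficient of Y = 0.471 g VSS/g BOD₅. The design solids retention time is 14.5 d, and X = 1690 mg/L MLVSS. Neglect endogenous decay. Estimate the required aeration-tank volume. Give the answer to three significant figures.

Biomass mass balance (decay neglected): V·X = Y·Q·(S₀ − S)·θ_c, so V = 0.471 × 27600 × (149 − 5.92) × 14.5 / 1690 = 15958 m³.

V ≈ 16000 m³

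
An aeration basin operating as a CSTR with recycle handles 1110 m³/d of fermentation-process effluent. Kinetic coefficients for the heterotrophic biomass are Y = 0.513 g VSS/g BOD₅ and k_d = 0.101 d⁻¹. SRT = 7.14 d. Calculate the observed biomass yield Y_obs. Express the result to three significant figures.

Y_obs ≈ 0.298 g VSS/g BOD₅

The observed yield is Y_obs = Y/(1 + k_d·θ_c) = 0.513 / (1 + 0.101 × 7.14) = 0.513 / 1.721 = 0.2981 g VSS per g BOD₅ removed.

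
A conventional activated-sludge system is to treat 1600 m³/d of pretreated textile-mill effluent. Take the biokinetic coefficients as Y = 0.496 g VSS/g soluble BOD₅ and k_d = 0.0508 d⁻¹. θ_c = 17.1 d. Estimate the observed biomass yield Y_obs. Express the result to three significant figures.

Y_obs ≈ 0.265 g VSS/g soluble BOD₅

Observed yield with endogenous decay: Y_obs = Y / (1 + k_d·θ_c) = 0.496 / (1 + 0.0508 × 17.1) = 0.496 / 1.869 = 0.2654 g VSS/g soluble BOD₅.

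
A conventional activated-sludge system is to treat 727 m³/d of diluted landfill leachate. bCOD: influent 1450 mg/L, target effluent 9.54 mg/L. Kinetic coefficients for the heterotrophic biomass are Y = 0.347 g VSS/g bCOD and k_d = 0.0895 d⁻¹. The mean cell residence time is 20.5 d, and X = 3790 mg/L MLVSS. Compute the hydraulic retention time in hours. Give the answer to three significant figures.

Rearranging the biomass balance for a CMAS with decay, V = Y·Q·ΔS·θ_c / [X·(1+k_d θ_c)] = 0.347 × 727 × (1450 − 9.54) × 20.5 / [3790 × (1 + 0.0895 × 20.5)] = 7.45×10^6 / 10744 = 693.4 m³.
τ = V/Q = 693.4/727 = 0.9537 d, or 22.89 h.

τ ≈ 22.9 h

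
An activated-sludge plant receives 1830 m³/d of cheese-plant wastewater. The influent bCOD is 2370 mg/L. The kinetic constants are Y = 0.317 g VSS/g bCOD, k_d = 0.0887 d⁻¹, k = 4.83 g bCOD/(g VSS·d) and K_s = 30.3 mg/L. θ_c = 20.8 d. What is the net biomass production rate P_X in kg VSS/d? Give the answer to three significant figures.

P_X ≈ 483 kg VSS/d

For a completely mixed reactor with recycle the Lawrence–McCarty relation gives S = K_s·(1 + k_d·θ_c) / [θ_c·(Y·k − k_d) − 1] = 30.3 × (1 + 0.0887 × 20.8) / [20.8 × (0.317 × 4.83 − 0.0887) − 1] = 86.20 / 29.00 = 2.972 mg/L.
The observed yield is Y_obs = Y/(1 + k_d·θ_c) = 0.317 / (1 + 0.0887 × 20.8) = 0.317 / 2.845 = 0.1114 g VSS per g bCOD removed.
Q·(S₀ − S) = 1830 × (2370 − 2.97) × 10⁻³ = 4332 kg/d removed.
So the net sludge growth is P_X = 0.1114 × 4332 = 482.7 kg VSS/d.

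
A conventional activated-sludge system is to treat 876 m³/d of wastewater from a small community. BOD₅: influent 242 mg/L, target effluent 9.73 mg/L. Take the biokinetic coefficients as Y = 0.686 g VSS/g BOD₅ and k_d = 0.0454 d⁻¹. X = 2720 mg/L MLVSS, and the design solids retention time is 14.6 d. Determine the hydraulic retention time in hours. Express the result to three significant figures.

τ ≈ 12.3 h

From the SRT design equation V = Y Q (S₀−S) θ_c / [X (1 + k_d θ_c)] = 0.686 × 876 × (242 − 9.73) × 14.6 / [2720 × (1 + 0.0454 × 14.6)] = 2.04×10^6 / 4523 = 450.6 m³.
HRT = V/Q = 450.6 m³ / 876 m³·d⁻¹ = 0.5143 d × 24 = 12.34 h.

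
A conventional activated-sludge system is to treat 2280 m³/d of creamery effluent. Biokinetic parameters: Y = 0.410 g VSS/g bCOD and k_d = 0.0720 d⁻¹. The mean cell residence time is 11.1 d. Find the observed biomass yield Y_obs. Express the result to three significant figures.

Y_obs ≈ 0.228 g VSS/g bCOD

The observed yield is Y_obs = Y/(1 + k_d·θ_c) = 0.410 / (1 + 0.0720 × 11.1) = 0.410 / 1.799 = 0.2279 g VSS per g bCOD removed.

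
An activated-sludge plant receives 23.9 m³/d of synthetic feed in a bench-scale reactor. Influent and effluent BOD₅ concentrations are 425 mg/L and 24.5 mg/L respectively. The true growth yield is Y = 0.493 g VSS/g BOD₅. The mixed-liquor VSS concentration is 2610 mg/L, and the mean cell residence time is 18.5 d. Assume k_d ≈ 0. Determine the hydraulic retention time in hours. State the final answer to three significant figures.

Biomass mass balance (decay neglected): V·X = Y·Q·(S₀ − S)·θ_c, so V = 0.493 × 23.9 × (425 − 24.5) × 18.5 / 2610 = 33.45 m³.
τ = V/Q = 33.45/23.9 = 1.400 d, or 33.59 h.

τ ≈ 33.6 h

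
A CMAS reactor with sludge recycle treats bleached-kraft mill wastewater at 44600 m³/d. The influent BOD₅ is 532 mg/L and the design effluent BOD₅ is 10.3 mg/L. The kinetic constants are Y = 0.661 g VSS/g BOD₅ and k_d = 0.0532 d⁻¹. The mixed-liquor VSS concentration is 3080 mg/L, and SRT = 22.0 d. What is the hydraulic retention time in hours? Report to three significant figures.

From the SRT design equation V = Y Q (S₀−S) θ_c / [X (1 + k_d θ_c)] = 0.661 × 44600 × (532 − 10.3) × 22.0 / [3080 × (1 + 0.0532 × 22.0)] = 3.38×10^8 / 6685 = 50616 m³.
HRT = V/Q = 50616 m³ / 44600 m³·d⁻¹ = 1.135 d × 24 = 27.24 h.

τ ≈ 27.2 h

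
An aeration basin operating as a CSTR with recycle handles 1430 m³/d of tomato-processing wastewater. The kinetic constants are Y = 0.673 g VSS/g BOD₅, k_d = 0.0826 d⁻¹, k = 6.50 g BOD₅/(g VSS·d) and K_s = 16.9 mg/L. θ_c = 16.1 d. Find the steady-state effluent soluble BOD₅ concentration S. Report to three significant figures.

S ≈ 0.578 mg/L

Effluent substrate depends only on kinetics and SRT: S = K_s(1 + k_d θ_c) / [θ_c(Yk − k_d) − 1] = 16.9 × (1 + 0.0826 × 16.1) / [16.1 × (0.673 × 6.50 − 0.0826) − 1] = 39.37 / 68.10 = 0.5782 mg/L.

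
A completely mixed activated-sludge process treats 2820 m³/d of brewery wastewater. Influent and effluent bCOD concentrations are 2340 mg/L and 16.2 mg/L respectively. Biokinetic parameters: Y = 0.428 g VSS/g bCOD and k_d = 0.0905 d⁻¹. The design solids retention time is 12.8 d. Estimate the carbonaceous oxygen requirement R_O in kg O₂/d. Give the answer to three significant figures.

The observed yield is Y_obs = Y/(1 + k_d·θ_c) = 0.428 / (1 + 0.0905 × 12.8) = 0.428 / 2.158 = 0.1983 g VSS per g bCOD removed.
Substrate removed = Q·(S₀ − S) = 2820 m³/d × (2340 − 16.2) g/m³ = 6.55×10^6 g/d = 6553 kg/d.
Net sludge production P_X = 0.1983 × 6553 = 1299 kg VSS/d.
R_O = Q·(S₀ − S) − 1.42·P_X = 6553 − 1.42 × 1299 = 4708 kg O₂/d.

R_O ≈ 4710 kg O₂/d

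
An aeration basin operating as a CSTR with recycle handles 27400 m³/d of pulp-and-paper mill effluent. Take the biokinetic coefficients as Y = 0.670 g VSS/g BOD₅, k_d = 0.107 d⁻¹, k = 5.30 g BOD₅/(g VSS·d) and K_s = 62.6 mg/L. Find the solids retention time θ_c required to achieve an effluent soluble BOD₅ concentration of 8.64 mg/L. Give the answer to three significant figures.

θ_c ≈ 3.09 d

Specific growth rate at S = 8.64 mg/L: μ = YkS/(K_s+S) = 0.670·5.30·8.64/(62.6+8.64) = 0.4307 d⁻¹.
1/θ_c = 0.4307 − 0.107 = 0.3237 d⁻¹, so θ_c = 3.090 d.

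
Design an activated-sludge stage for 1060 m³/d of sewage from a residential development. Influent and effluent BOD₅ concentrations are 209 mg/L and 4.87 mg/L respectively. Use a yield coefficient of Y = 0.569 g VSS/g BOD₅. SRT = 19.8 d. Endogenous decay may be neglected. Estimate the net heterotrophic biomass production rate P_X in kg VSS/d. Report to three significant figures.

No decay correction is needed, so Y_obs = Y = 0.569.
Mass of BOD₅ removed per day: Q(S₀ − S) = 1060 × 204.1 g/m³ = 216.4 kg/d.
P_X = Y_obs · Q(S₀ − S) = 0.5690 × 216.4 = 123.1 kg VSS/d.

P_X ≈ 123 kg VSS/d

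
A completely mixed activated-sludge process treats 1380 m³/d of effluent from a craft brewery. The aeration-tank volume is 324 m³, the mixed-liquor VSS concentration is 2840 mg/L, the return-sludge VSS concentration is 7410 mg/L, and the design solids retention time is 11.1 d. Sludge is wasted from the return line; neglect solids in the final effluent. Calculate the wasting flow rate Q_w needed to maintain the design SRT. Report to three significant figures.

Wasting from the return line (neglecting effluent solids): Q_w = V·X / (θ_c·X_r) = 324.0 × 2840 / (11.1 × 7410) = 11.19 m³/d.

Q_w ≈ 11.2 m³/d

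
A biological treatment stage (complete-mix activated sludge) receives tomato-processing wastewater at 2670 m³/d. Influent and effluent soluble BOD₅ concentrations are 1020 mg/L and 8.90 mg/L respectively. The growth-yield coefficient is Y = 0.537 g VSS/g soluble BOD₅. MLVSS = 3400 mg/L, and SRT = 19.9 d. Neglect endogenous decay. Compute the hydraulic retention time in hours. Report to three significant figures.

With k_d = 0 the design equation reduces to V = Y Q (S₀−S) θ_c / X = 0.537 × 2670 × (1020 − 8.90) × 19.9 / 3400 = 8485 m³.
HRT = V/Q = 8485 m³ / 2670 m³·d⁻¹ = 3.178 d × 24 = 76.27 h.

τ ≈ 76.3 h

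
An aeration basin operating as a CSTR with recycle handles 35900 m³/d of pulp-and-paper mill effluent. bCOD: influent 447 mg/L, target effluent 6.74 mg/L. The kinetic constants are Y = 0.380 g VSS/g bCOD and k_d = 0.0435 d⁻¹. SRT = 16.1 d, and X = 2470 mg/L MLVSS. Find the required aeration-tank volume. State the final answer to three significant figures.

V ≈ 23000 m³

Steady-state biomass mass balance: V·X·(1 + k_d·θ_c) = Y·Q·(S₀ − S)·θ_c, so V = 0.380 × 35900 × (447 − 6.74) × 16.1 / [2470 × (1 + 0.0435 × 16.1)] = 9.67×10^7 / 4200 = 23024 m³.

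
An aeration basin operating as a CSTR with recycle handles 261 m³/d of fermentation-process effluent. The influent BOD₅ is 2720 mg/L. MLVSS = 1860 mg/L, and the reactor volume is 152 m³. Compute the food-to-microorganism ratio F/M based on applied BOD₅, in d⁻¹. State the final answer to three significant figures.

F/M = Q·S₀ / (V·X) = 261 × 2720 / (152.0 × 1860) = 2.511 g BOD₅·(g VSS·d)⁻¹.

F/M ≈ 2.51 d⁻¹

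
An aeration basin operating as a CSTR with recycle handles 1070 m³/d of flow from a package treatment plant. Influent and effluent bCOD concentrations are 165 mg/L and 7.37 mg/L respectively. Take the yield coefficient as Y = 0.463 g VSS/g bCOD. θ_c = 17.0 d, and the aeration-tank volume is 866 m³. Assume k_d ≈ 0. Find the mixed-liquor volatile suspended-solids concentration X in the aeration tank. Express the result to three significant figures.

X ≈ 1530 mg/L

Without decay, X = Y Q (S₀−S) θ_c / V = 0.463 × 1070 × (165 − 7.37) × 17.0 / 866 = 1533 mg/L.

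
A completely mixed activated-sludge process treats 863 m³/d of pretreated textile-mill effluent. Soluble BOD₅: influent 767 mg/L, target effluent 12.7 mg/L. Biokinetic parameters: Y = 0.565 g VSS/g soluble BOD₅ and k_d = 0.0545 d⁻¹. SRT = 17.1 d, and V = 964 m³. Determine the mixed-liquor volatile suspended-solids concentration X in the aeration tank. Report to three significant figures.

Solving the biomass balance for X: X = Y Q (S₀−S) θ_c / [V (1+k_d θ_c)] = 0.565 × 863 × (767 − 12.7) × 17.1 / [964 × (1 + 0.0545 × 17.1)] = 3377 mg/L.

X ≈ 3380 mg/L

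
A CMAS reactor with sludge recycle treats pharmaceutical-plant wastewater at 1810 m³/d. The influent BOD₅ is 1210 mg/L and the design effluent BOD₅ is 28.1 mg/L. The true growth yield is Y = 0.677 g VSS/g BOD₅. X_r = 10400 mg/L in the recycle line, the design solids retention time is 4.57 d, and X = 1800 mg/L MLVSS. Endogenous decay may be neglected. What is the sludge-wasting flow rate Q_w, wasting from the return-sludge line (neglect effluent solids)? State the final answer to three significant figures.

Q_w ≈ 139 m³/d

V·X = Y·Q·ΔS·θ_c gives V = 0.677 × 1810 × (1210 − 28.1) × 4.57 / 1800 = 3677 m³.
Wasting from the return line (neglecting effluent solids): Q_w = V·X / (θ_c·X_r) = 3677 × 1800 / (4.57 × 10400) = 139.3 m³/d.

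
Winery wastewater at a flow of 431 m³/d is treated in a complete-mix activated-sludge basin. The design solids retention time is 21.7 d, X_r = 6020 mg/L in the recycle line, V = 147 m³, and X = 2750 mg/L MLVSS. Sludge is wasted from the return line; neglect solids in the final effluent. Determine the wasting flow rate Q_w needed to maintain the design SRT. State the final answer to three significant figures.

Q_w ≈ 3.09 m³/d

θ_c = V·X/(Q_w·X_r) when wasting from the recycle, so Q_w = V·X/(θ_c·X_r) = 147.0 × 2750 / (21.7 × 6020) = 3.095 m³/d.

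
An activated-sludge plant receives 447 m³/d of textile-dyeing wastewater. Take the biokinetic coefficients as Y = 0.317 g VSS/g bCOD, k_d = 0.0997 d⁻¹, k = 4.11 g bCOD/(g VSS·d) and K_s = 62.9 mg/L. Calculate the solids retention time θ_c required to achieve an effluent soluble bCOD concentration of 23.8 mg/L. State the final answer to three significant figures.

θ_c ≈ 3.88 d

At the target effluent, Y k S/(K_s+S) = 0.317×4.11×23.8/86.70 = 0.3577 d⁻¹.
θ_c = 1/(μ − k_d) = 1/(0.3577 − 0.0997) = 1/0.2580 = 3.877 d.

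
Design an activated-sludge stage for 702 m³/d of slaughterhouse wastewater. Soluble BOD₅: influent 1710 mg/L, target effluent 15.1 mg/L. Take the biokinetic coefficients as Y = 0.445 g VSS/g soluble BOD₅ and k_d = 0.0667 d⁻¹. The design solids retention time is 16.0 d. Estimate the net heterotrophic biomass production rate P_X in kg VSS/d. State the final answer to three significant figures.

Y_obs = Y / (1 + k_d θ_c) = 0.445 / (1 + 0.0667 × 16.0) = 0.445 / 2.067 = 0.2153.
Substrate removed = Q·(S₀ − S) = 702 m³/d × (1710 − 15.1) g/m³ = 1.19×10^6 g/d = 1190 kg/d.
P_X = Y_obs · Q(S₀ − S) = 0.2153 × 1190 = 256.1 kg VSS/d.

P_X ≈ 256 kg VSS/d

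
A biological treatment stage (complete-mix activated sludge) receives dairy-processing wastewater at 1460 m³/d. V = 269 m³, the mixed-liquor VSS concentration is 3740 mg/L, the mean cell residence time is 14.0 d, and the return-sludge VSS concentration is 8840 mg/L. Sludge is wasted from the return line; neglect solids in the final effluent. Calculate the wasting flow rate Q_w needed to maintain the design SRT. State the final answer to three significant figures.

Q_w ≈ 8.13 m³/d

θ_c = V·X/(Q_w·X_r) when wasting from the recycle, so Q_w = V·X/(θ_c·X_r) = 269.0 × 3740 / (14.0 × 8840) = 8.129 m³/d.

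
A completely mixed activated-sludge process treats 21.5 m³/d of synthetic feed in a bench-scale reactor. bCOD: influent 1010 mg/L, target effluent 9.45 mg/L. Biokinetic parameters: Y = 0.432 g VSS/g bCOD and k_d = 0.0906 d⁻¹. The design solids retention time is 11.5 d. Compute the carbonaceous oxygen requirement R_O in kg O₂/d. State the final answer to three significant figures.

Y_obs = Y / (1 + k_d θ_c) = 0.432 / (1 + 0.0906 × 11.5) = 0.432 / 2.042 = 0.2116.
ΔS = 1010 − 9.45 = 1001 mg/L, so the substrate removal rate is 21.5 × 1001/1000 = 21.51 kg bCOD/d.
Biomass synthesised: P_X = Y_obs × 21.51 = 4.551 kg VSS/d.
R_O = Q·ΔS − 1.42 P_X = 21.51 − 6.463 = 15.05 kg O₂/d.

R_O ≈ 15.0 kg O₂/d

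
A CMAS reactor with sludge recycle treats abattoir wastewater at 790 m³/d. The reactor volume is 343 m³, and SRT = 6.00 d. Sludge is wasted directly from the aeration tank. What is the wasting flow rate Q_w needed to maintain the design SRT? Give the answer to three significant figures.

Q_w ≈ 57.2 m³/d

For wasting at MLVSS concentration, Q_w = V/θ_c = 343.0/6.00 = 57.17 m³/d.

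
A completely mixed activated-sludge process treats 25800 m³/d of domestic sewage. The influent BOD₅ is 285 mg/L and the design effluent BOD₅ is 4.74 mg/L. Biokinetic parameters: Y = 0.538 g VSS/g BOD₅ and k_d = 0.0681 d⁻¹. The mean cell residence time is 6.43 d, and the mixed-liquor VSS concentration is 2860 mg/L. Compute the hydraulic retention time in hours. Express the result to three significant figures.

Rearranging the biomass balance for a CMAS with decay, V = Y·Q·ΔS·θ_c / [X·(1+k_d θ_c)] = 0.538 × 25800 × (285 − 4.74) × 6.43 / [2860 × (1 + 0.0681 × 6.43)] = 2.5×10^7 / 4112 = 6083 m³.
τ = V/Q = 6083/25800 = 0.2358 d, or 5.658 h.

τ ≈ 5.66 h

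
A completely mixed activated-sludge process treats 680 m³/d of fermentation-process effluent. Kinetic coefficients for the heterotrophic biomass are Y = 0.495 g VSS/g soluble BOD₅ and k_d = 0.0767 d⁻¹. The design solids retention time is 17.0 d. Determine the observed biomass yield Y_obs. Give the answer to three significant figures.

Y_obs ≈ 0.215 g VSS/g soluble BOD₅

The observed yield is Y_obs = Y/(1 + k_d·θ_c) = 0.495 / (1 + 0.0767 × 17.0) = 0.495 / 2.304 = 0.2149 g VSS per g soluble BOD₅ removed.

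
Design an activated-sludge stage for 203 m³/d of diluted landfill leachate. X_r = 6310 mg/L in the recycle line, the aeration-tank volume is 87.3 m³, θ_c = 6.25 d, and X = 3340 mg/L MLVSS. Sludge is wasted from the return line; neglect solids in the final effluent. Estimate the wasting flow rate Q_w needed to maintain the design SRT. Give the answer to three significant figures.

Q_w ≈ 7.39 m³/d

Wasting from the return line (neglecting effluent solids): Q_w = V·X / (θ_c·X_r) = 87.30 × 3340 / (6.25 × 6310) = 7.394 m³/d.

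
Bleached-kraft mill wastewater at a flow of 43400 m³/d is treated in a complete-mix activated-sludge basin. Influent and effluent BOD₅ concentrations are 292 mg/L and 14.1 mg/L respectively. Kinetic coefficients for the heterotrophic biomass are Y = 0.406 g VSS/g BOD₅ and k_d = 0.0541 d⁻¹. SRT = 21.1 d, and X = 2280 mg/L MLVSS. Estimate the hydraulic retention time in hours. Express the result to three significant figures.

Rearranging the biomass balance for a CMAS with decay, V = Y·Q·ΔS·θ_c / [X·(1+k_d θ_c)] = 0.406 × 43400 × (292 − 14.1) × 21.1 / [2280 × (1 + 0.0541 × 21.1)] = 1.03×10^8 / 4883 = 21161 m³.
τ = V/Q = 21161/43400 = 0.4876 d, or 11.70 h.

τ ≈ 11.7 h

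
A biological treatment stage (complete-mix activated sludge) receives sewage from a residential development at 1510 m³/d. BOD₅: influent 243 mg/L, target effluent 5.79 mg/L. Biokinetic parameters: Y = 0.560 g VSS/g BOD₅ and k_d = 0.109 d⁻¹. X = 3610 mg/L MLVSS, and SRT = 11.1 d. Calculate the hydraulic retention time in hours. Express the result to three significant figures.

τ ≈ 4.44 h

Steady-state biomass mass balance: V·X·(1 + k_d·θ_c) = Y·Q·(S₀ − S)·θ_c, so V = 0.560 × 1510 × (243 − 5.79) × 11.1 / [3610 × (1 + 0.109 × 11.1)] = 2.23×10^6 / 7978 = 279.1 m³.
τ = V/Q = 279.1/1510 = 0.1848 d, or 4.436 h.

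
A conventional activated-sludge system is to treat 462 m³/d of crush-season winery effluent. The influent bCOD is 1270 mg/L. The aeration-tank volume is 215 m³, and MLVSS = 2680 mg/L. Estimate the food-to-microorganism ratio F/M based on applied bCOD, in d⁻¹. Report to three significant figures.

F/M ≈ 1.02 d⁻¹

F/M = applied load / biomass = Q·S₀/(V·X) = 462 × 1270 / (215.0 × 2680) = 1.018 d⁻¹.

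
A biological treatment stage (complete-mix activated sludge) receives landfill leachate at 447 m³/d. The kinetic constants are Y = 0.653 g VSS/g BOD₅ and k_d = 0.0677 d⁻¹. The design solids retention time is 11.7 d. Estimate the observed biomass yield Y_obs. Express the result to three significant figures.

Correct the yield for decay: Y_obs = Y/(1 + k_d θ_c) = 0.653 / (1 + 0.0677 × 11.7) = 0.653 / 1.792 = 0.3644.

Y_obs ≈ 0.364 g VSS/g BOD₅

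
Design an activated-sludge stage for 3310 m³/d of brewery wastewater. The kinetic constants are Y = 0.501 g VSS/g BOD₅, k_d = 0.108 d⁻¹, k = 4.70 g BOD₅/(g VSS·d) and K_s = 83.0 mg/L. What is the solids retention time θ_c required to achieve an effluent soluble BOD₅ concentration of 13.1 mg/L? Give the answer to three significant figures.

θ_c ≈ 4.70 d

From 1/θ_c = Y·k·S/(K_s + S) − k_d: Y·k·S/(K_s+S) = 0.501 × 4.70 × 13.1 / (83.0 + 13.1) = 0.3210 d⁻¹.
1/θ_c = 0.3210 − 0.108 = 0.2130 d⁻¹, so θ_c = 4.695 d.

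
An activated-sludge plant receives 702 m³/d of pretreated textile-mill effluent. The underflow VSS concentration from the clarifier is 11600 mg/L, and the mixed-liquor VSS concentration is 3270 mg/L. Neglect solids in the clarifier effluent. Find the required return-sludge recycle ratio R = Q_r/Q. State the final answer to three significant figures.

R = Q_r/Q = X/(X_r − X) = 3270 / (11600 − 3270) = 0.3926.

R ≈ 0.393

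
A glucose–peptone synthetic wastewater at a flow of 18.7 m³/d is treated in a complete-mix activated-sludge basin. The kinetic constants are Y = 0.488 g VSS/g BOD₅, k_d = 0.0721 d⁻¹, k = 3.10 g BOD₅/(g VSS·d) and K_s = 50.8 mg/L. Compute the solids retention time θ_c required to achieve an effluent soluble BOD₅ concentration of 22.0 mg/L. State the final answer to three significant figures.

Specific growth rate at S = 22.0 mg/L: μ = YkS/(K_s+S) = 0.488·3.10·22.0/(50.8+22.0) = 0.4572 d⁻¹.
θ_c = 1/(μ − k_d) = 1/(0.4572 − 0.0721) = 1/0.3851 = 2.597 d.

θ_c ≈ 2.60 d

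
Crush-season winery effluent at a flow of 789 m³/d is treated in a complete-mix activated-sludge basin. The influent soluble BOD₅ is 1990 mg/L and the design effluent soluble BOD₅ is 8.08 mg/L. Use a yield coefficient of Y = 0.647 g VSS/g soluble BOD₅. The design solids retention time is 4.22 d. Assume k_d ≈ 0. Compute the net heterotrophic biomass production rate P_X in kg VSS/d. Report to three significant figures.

P_X ≈ 1010 kg VSS/d

With endogenous decay neglected, the observed yield equals the true yield: Y_obs = Y = 0.647 g VSS/g soluble BOD₅.
Mass of soluble BOD₅ removed per day: Q(S₀ − S) = 789 × 1982 g/m³ = 1564 kg/d.
P_X = Y_obs · Q(S₀ − S) = 0.6470 × 1564 = 1012 kg VSS/d.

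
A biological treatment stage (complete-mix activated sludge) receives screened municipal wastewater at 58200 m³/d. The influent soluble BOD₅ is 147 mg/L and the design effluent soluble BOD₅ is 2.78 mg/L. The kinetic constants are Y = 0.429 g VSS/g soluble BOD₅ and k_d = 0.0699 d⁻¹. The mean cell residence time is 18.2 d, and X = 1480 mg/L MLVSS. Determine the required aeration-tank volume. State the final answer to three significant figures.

V ≈ 19500 m³

Steady-state biomass mass balance: V·X·(1 + k_d·θ_c) = Y·Q·(S₀ − S)·θ_c, so V = 0.429 × 58200 × (147 − 2.78) × 18.2 / [1480 × (1 + 0.0699 × 18.2)] = 6.55×10^7 / 3363 = 19488 m³.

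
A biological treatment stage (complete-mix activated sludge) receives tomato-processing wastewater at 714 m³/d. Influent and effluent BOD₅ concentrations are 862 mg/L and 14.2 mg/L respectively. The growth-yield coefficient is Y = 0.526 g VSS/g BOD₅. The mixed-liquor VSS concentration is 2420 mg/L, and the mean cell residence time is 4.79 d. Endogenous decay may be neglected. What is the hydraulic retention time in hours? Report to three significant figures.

τ ≈ 21.2 h

Biomass mass balance (decay neglected): V·X = Y·Q·(S₀ − S)·θ_c, so V = 0.526 × 714 × (862 − 14.2) × 4.79 / 2420 = 630.2 m³.
HRT = V/Q = 630.2 m³ / 714 m³·d⁻¹ = 0.8827 d × 24 = 21.18 h.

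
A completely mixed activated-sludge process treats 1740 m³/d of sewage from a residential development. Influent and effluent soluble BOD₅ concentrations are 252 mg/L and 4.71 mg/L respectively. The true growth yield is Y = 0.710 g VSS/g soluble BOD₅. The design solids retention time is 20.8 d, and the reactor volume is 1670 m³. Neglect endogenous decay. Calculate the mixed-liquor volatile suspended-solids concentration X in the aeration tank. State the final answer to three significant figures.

X ≈ 3810 mg/L

Without decay, X = Y Q (S₀−S) θ_c / V = 0.710 × 1740 × (252 − 4.71) × 20.8 / 1670 = 3805 mg/L.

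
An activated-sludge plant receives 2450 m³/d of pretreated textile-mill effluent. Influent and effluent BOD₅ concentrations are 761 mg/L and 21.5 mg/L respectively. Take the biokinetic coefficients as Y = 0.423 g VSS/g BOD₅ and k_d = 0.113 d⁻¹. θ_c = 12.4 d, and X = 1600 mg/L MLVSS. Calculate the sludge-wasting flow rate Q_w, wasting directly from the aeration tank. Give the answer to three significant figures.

Q_w ≈ 199 m³/d

From the SRT design equation V = Y Q (S₀−S) θ_c / [X (1 + k_d θ_c)] = 0.423 × 2450 × (761 − 21.5) × 12.4 / [1600 × (1 + 0.113 × 12.4)] = 9.5×10^6 / 3842 = 2474 m³.
Wasting from the aeration tank: Q_w = V / θ_c = 2474 / 12.4 = 199.5 m³/d.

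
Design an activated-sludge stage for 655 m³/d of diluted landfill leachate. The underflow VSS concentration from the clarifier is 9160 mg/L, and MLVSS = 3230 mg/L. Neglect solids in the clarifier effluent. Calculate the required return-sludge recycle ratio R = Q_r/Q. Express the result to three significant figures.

R = Q_r/Q = X/(X_r − X) = 3230 / (9160 − 3230) = 0.5447.

R ≈ 0.545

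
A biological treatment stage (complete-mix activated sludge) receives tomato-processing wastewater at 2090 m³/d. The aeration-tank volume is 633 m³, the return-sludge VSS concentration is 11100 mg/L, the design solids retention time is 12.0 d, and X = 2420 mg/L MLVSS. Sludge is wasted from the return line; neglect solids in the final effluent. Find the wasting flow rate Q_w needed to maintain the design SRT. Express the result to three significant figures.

Q_w = (V·X)/(θ_c X_r) = 633.0 × 2420 / (12.0 × 11100) = 11.50 m³/d.

Q_w ≈ 11.5 m³/d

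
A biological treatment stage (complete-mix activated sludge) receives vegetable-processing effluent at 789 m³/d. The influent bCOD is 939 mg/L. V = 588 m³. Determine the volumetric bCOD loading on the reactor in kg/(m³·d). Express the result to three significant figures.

Volumetric loading L_v = Q·S₀ / V = 789 × 939 g/m³ / 588.0 m³ = 1260 g/(m³·d) = 1.260 kg bCOD/(m³·d).

L_v ≈ 1.26 kg bCOD/(m³·d)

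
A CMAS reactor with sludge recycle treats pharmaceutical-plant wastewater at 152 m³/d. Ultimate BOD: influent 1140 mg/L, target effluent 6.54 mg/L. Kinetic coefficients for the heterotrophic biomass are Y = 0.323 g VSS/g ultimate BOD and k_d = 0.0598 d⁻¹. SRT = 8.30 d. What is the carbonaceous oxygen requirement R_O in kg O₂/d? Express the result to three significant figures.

R_O ≈ 119 kg O₂/d

The observed yield is Y_obs = Y/(1 + k_d·θ_c) = 0.323 / (1 + 0.0598 × 8.30) = 0.323 / 1.496 = 0.2159 g VSS per g ultimate BOD removed.
Substrate removed = Q·(S₀ − S) = 152 m³/d × (1140 − 6.54) g/m³ = 1.72×10^5 g/d = 172.3 kg/d.
P_X = Y_obs·Q·(S₀ − S) = 0.2159 × 172.3 = 37.19 kg VSS/d.
Carbonaceous O₂ demand = substrate oxidised − cell-mass equivalent = 172.3 − 1.42 × 37.19 = 119.5 kg O₂/d.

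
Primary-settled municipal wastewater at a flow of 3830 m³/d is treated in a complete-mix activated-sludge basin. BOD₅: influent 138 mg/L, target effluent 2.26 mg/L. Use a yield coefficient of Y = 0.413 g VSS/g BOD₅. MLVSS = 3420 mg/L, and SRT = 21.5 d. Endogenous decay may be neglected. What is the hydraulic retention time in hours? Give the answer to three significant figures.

τ ≈ 8.46 h

V·X = Y·Q·ΔS·θ_c gives V = 0.413 × 3830 × (138 − 2.26) × 21.5 / 3420 = 1350 m³.
HRT = V/Q = 1350 m³ / 3830 m³·d⁻¹ = 0.3524 d × 24 = 8.458 h.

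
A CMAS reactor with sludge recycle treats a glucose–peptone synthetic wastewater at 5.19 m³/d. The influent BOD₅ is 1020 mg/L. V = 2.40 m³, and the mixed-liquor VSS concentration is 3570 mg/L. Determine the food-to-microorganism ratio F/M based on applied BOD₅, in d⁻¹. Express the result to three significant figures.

Food-to-microorganism ratio F/M = Q S₀ / (V X) = 5.19 × 1020 / (2.400 × 3570) = 0.6179 d⁻¹.

F/M ≈ 0.618 d⁻¹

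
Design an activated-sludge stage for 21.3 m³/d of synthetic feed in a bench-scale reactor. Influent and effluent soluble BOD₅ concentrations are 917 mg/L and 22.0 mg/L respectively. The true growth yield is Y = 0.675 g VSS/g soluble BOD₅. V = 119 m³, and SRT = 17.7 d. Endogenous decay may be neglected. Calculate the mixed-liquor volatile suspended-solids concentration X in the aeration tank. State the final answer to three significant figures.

From V·X = Y·Q·(S₀ − S)·θ_c (decay neglected): X = 0.675 × 21.3 × (917 − 22.0) × 17.7 / 119 = 1914 mg/L.

X ≈ 1910 mg/L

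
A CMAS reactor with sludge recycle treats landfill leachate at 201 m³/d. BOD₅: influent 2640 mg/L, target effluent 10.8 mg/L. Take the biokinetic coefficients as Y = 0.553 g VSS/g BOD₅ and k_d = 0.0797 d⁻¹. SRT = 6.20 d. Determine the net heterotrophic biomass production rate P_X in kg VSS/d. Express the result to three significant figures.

P_X ≈ 196 kg VSS/d

Y_obs = Y / (1 + k_d θ_c) = 0.553 / (1 + 0.0797 × 6.20) = 0.553 / 1.494 = 0.3701.
ΔS = 2640 − 10.8 = 2629 mg/L, so the substrate removal rate is 201 × 2629/1000 = 528.5 kg BOD₅/d.
P_X = Y_obs · Q(S₀ − S) = 0.3701 × 528.5 = 195.6 kg VSS/d.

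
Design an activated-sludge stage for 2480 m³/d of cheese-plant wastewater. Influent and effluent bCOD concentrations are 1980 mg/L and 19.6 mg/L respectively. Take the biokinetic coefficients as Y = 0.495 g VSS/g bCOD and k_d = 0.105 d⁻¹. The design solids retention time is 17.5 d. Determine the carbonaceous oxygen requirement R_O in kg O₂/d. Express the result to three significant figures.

Observed yield with endogenous decay: Y_obs = Y / (1 + k_d·θ_c) = 0.495 / (1 + 0.105 × 17.5) = 0.495 / 2.837 = 0.1744 g VSS/g bCOD.
Substrate removed = Q·(S₀ − S) = 2480 m³/d × (1980 − 19.6) g/m³ = 4.86×10^6 g/d = 4862 kg/d.
P_X = Y_obs·Q·(S₀ − S) = 0.1744 × 4862 = 848.1 kg VSS/d.
R_O = Q·ΔS − 1.42 P_X = 4862 − 1204 = 3657 kg O₂/d.

R_O ≈ 3660 kg O₂/d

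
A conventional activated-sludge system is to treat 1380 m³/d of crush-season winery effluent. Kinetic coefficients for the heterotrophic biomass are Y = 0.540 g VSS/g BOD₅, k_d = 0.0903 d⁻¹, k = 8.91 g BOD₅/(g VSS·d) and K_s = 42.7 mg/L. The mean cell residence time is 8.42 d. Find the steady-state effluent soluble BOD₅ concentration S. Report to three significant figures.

S ≈ 1.94 mg/L

From the Monod/SRT balance for a CMAS, S = K_s·(1+k_d θ_c)/[θ_c·(Y k − k_d) − 1] = 42.7 × (1 + 0.0903 × 8.42) / [8.42 × (0.540 × 8.91 − 0.0903) − 1] = 75.17 / 38.75 = 1.940 mg/L.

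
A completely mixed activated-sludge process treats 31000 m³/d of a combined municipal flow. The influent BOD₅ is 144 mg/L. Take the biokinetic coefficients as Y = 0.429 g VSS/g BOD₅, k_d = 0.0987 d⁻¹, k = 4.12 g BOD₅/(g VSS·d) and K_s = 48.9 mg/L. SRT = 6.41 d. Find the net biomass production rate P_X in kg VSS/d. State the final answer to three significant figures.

From the Monod/SRT balance for a CMAS, S = K_s·(1+k_d θ_c)/[θ_c·(Y k − k_d) − 1] = 48.9 × (1 + 0.0987 × 6.41) / [6.41 × (0.429 × 4.12 − 0.0987) − 1] = 79.84 / 9.697 = 8.233 mg/L.
The observed yield is Y_obs = Y/(1 + k_d·θ_c) = 0.429 / (1 + 0.0987 × 6.41) = 0.429 / 1.633 = 0.2628 g VSS per g BOD₅ removed.
Substrate removed = Q·(S₀ − S) = 31000 m³/d × (144 − 8.23) g/m³ = 4.21×10^6 g/d = 4209 kg/d.
Biomass produced: P_X = Y_obs·Q·ΔS = 0.2628 × 4209 ≈ 1106 kg VSS/d.

P_X ≈ 1110 kg VSS/d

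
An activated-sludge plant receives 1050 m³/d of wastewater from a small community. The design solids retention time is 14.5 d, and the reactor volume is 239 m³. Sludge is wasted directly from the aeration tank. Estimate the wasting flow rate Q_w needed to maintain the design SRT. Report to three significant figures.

Q_w ≈ 16.5 m³/d

Wasting from the aeration tank: Q_w = V / θ_c = 239.0 / 14.5 = 16.48 m³/d.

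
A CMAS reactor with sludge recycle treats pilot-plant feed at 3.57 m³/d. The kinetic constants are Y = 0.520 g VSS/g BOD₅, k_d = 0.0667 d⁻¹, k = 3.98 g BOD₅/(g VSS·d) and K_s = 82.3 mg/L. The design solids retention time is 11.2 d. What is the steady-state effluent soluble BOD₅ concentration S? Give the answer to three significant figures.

Effluent substrate depends only on kinetics and SRT: S = K_s(1 + k_d θ_c) / [θ_c(Yk − k_d) − 1] = 82.3 × (1 + 0.0667 × 11.2) / [11.2 × (0.520 × 3.98 − 0.0667) − 1] = 143.8 / 21.43 = 6.709 mg/L.

S ≈ 6.71 mg/L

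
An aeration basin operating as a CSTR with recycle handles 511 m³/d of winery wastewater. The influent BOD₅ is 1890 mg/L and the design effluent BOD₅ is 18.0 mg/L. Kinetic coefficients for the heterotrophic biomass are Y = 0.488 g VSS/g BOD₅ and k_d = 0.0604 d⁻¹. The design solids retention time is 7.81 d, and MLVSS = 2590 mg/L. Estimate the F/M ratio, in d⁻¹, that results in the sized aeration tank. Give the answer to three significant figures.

From the SRT design equation V = Y Q (S₀−S) θ_c / [X (1 + k_d θ_c)] = 0.488 × 511 × (1890 − 18.0) × 7.81 / [2590 × (1 + 0.0604 × 7.81)] = 3.65×10^6 / 3812 = 956.5 m³.
F/M = Q·S₀ / (V·X) = 511 × 1890 / (956.5 × 2590) = 0.3899 g BOD₅·(g VSS·d)⁻¹.

F/M ≈ 0.390 d⁻¹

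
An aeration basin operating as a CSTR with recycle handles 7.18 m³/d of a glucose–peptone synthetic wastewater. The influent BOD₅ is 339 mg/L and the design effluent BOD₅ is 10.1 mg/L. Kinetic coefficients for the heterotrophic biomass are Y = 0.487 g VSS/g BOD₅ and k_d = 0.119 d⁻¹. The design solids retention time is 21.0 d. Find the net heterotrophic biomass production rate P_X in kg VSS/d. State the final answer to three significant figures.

P_X ≈ 0.329 kg VSS/d

Correct the yield for decay: Y_obs = Y/(1 + k_d θ_c) = 0.487 / (1 + 0.119 × 21.0) = 0.487 / 3.499 = 0.1392.
Q·(S₀ − S) = 7.18 × (339 − 10.1) × 10⁻³ = 2.362 kg/d removed.
Biomass produced: P_X = Y_obs·Q·ΔS = 0.1392 × 2.362 ≈ 0.3287 kg VSS/d.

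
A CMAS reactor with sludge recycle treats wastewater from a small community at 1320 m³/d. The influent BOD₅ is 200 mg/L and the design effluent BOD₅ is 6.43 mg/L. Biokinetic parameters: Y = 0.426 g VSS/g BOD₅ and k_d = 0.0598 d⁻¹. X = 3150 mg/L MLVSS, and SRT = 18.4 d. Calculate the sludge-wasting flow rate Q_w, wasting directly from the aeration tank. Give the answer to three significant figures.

Q_w ≈ 16.5 m³/d

Rearranging the biomass balance for a CMAS with decay, V = Y·Q·ΔS·θ_c / [X·(1+k_d θ_c)] = 0.426 × 1320 × (200 − 6.43) × 18.4 / [3150 × (1 + 0.0598 × 18.4)] = 2×10^6 / 6616 = 302.7 m³.
With mixed-liquor wasting, θ_c = V/Q_w, so Q_w = V/θ_c = 302.7/18.4 = 16.45 m³/d.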